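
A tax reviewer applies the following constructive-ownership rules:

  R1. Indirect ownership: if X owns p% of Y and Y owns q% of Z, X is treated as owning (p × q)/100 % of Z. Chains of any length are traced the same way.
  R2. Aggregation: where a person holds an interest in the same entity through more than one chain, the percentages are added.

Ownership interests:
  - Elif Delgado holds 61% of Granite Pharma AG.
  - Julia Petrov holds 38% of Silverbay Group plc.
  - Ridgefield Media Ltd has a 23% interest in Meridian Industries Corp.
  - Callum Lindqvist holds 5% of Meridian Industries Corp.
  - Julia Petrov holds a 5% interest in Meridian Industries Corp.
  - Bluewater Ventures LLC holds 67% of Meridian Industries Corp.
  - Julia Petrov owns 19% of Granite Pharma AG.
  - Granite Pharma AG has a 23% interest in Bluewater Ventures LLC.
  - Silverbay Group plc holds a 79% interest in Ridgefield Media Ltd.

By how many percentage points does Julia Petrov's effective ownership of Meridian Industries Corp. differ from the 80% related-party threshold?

65.1675

Chain via Granite Pharma AG → Bluewater Ventures LLC (R1): 19% × 23% × 67% = 2.9279% of Meridian Industries Corp.
Chain via Silverbay Group plc → Ridgefield Media Ltd (R1): 38% × 79% × 23% = 6.9046% of Meridian Industries Corp.
Direct interest in Meridian Industries Corp: 5%.
Aggregating (R2): 2.9279% + 6.9046% + 5% = 14.8325%.
14.8325% falls short of the 80% threshold by 65.1675 percentage points.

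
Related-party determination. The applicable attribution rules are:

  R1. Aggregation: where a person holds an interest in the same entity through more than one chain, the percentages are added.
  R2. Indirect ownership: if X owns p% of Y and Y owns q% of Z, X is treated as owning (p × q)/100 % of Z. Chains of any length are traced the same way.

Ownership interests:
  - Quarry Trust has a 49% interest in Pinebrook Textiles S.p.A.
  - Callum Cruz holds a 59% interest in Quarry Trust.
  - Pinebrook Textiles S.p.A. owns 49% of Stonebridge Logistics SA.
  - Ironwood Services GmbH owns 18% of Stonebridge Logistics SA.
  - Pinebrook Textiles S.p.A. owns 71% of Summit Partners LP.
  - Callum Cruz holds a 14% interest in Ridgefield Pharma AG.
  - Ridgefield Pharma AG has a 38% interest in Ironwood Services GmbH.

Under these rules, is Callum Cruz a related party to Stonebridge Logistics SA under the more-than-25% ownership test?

No

Chain via Quarry Trust → Pinebrook Textiles S.p.A. (R2): 59% × 49% × 49% = 14.1659% of Stonebridge Logistics SA.
Chain via Ridgefield Pharma AG → Ironwood Services GmbH (R2): 14% × 38% × 18% = 0.9576% of Stonebridge Logistics SA.
Aggregating (R1): 14.1659% + 0.9576% = 15.1235%.
15.1235% does not exceed the 25% threshold, so Callum is not a related party to Stonebridge Logistics SA.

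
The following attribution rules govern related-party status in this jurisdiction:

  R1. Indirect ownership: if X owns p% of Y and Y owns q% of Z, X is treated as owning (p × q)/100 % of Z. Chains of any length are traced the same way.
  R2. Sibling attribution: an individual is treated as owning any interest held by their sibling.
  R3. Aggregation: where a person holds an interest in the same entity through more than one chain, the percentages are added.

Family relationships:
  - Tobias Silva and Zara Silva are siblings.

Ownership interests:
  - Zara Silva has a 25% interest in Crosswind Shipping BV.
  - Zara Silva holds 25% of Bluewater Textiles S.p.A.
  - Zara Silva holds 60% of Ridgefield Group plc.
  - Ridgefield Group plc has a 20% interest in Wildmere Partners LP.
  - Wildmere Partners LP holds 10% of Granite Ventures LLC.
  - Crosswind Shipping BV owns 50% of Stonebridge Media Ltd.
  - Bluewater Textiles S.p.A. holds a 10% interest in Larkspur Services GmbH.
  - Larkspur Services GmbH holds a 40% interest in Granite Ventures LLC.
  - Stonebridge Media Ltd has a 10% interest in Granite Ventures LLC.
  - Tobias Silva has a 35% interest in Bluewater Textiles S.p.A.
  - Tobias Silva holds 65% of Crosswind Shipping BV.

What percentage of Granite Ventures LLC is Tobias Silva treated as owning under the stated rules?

By sibling attribution (R2), Tobias Silva is treated as also owning Zara Silva's interest in Bluewater Textiles S.p.A, giving 35% + 25% = 60%.
By sibling attribution (R2), Tobias Silva is treated as also owning Zara Silva's interest in Crosswind Shipping BV, giving 65% + 25% = 90%.
By sibling attribution (R2), Tobias Silva is treated as owning Zara Silva's 60% interest in Ridgefield Group plc.
Chain via Bluewater Textiles S.p.A. → Larkspur Services GmbH (R1): 60% × 10% × 40% = 2.4% of Granite Ventures LLC.
Chain via Crosswind Shipping BV → Stonebridge Media Ltd (R1): 90% × 50% × 10% = 4.5% of Granite Ventures LLC.
Chain via Ridgefield Group plc → Wildmere Partners LP (R1): 60% × 20% × 10% = 1.2% of Granite Ventures LLC.
Aggregating (R3): 2.4% + 4.5% + 1.2% = 8.1%.

8.1%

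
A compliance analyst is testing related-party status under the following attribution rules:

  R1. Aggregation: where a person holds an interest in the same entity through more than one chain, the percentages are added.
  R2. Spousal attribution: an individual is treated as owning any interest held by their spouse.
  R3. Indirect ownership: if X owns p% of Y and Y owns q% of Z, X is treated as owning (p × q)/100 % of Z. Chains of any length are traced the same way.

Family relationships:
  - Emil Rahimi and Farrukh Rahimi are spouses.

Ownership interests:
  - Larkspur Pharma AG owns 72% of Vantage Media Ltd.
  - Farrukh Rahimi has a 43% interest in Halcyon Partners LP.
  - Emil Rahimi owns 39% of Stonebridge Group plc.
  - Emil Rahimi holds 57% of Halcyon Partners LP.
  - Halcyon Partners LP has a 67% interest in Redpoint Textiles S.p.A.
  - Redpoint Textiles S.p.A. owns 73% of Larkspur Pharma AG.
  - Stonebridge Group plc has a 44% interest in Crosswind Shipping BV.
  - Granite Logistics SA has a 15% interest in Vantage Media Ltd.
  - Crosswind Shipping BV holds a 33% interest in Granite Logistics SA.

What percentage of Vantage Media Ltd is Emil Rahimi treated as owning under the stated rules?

By spousal attribution (R2), Emil Rahimi is treated as also owning Farrukh Rahimi's interest in Halcyon Partners LP, giving 57% + 43% = 100%.
Chain via Stonebridge Group plc → Crosswind Shipping BV → Granite Logistics SA (R3): 39% × 44% × 33% × 15% = 0.84942% of Vantage Media Ltd.
Chain via Halcyon Partners LP → Redpoint Textiles S.p.A. → Larkspur Pharma AG (R3): 100% × 67% × 73% × 72% = 35.2152% of Vantage Media Ltd.
Aggregating (R1): 0.84942% + 35.2152% = 36.06462%.

36.06462%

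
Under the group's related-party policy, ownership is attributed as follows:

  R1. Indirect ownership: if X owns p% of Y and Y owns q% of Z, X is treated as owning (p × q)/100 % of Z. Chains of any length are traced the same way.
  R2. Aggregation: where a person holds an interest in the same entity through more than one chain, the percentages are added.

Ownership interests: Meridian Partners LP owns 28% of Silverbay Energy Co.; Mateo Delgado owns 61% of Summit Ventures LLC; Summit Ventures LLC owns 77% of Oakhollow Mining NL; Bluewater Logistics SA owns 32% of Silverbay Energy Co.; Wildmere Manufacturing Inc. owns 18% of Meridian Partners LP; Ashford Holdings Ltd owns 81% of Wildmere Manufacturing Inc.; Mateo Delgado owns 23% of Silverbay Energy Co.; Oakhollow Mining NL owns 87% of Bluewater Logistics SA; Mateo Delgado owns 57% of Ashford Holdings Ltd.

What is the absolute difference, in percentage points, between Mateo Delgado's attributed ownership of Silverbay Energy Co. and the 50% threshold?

11.596584

Chain via Summit Ventures LLC → Oakhollow Mining NL → Bluewater Logistics SA (R1): 61% × 77% × 87% × 32% = 13.076448% of Silverbay Energy Co.
Chain via Ashford Holdings Ltd → Wildmere Manufacturing Inc. → Meridian Partners LP (R1): 57% × 81% × 18% × 28% = 2.326968% of Silverbay Energy Co.
Direct interest in Silverbay Energy Co: 23%.
Aggregating (R2): 13.076448% + 2.326968% + 23% = 38.403416%.
38.403416% falls short of the 50% threshold by 11.596584 percentage points.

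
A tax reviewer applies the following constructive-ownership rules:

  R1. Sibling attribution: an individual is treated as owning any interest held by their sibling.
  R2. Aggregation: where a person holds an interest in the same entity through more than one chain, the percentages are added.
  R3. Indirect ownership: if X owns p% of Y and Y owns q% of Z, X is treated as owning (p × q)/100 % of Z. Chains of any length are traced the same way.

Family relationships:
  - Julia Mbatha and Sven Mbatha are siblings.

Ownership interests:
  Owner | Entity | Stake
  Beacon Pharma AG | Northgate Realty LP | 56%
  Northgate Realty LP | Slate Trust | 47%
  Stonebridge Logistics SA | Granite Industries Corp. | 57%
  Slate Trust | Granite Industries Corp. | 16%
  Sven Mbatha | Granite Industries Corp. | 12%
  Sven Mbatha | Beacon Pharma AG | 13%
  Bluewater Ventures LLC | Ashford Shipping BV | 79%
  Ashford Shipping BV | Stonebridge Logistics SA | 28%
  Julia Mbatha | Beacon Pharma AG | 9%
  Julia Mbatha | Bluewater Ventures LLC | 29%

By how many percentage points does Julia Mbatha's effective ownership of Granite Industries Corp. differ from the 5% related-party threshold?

11.5829

By sibling attribution (R1), Julia Mbatha is treated as also owning Sven Mbatha's interest in Beacon Pharma AG, giving 9% + 13% = 22%.
By sibling attribution (R1), Julia Mbatha is treated as owning Sven Mbatha's 12% interest in Granite Industries Corp.
Chain via Beacon Pharma AG → Northgate Realty LP → Slate Trust (R3): 22% × 56% × 47% × 16% = 0.926464% of Granite Industries Corp.
Chain via Bluewater Ventures LLC → Ashford Shipping BV → Stonebridge Logistics SA (R3): 29% × 79% × 28% × 57% = 3.656436% of Granite Industries Corp.
Direct interest in Granite Industries Corp: 12%.
Aggregating (R2): 0.926464% + 3.656436% + 12% = 16.5829%.
16.5829% exceeds the 5% threshold by 11.5829 percentage points.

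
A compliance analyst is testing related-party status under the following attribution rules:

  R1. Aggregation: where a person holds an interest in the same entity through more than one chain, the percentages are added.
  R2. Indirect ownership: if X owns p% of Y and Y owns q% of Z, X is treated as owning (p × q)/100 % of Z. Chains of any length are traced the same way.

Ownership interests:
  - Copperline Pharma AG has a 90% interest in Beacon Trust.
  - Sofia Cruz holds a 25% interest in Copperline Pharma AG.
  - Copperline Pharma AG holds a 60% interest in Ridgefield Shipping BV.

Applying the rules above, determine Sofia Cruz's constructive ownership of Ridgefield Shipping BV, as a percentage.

15%

Chain via Copperline Pharma AG (R2): 25% × 60% = 15% of Ridgefield Shipping BV.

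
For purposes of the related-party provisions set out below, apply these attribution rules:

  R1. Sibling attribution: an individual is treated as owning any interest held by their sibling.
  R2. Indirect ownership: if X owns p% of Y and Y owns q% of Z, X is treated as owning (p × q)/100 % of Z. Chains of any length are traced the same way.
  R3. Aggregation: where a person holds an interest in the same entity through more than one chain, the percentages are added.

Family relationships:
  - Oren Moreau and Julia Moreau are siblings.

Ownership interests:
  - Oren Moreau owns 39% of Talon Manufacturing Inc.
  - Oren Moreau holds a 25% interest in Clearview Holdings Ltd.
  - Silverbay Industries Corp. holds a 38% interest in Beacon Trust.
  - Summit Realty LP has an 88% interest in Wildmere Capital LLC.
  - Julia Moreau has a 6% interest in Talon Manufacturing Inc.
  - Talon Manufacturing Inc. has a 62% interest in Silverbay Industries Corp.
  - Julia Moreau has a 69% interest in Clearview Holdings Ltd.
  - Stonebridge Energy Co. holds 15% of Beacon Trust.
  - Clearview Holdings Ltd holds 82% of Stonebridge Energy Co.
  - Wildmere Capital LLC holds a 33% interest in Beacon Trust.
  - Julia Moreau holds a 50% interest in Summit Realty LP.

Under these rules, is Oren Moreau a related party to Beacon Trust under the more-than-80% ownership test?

No

By sibling attribution (R1), Oren Moreau is treated as also owning Julia Moreau's interest in Clearview Holdings Ltd, giving 25% + 69% = 94%.
By sibling attribution (R1), Oren Moreau is treated as also owning Julia Moreau's interest in Talon Manufacturing Inc, giving 39% + 6% = 45%.
By sibling attribution (R1), Oren Moreau is treated as owning Julia Moreau's 50% interest in Summit Realty LP.
Chain via Clearview Holdings Ltd → Stonebridge Energy Co. (R2): 94% × 82% × 15% = 11.562% of Beacon Trust.
Chain via Talon Manufacturing Inc. → Silverbay Industries Corp. (R2): 45% × 62% × 38% = 10.602% of Beacon Trust.
Chain via Summit Realty LP → Wildmere Capital LLC (R2): 50% × 88% × 33% = 14.52% of Beacon Trust.
Aggregating (R3): 11.562% + 10.602% + 14.52% = 36.684%.
36.684% does not exceed the 80% threshold, so Oren is not a related party to Beacon Trust.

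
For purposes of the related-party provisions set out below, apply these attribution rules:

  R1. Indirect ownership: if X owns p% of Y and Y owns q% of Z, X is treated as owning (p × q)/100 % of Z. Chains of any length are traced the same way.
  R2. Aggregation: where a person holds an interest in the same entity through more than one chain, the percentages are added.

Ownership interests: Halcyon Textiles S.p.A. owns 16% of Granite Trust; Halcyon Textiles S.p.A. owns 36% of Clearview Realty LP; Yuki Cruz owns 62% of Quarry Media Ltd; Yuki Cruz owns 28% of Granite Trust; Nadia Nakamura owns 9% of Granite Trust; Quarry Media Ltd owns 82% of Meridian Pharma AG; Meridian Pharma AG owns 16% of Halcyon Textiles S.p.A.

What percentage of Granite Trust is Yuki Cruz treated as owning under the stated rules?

29.301504%

Chain via Quarry Media Ltd → Meridian Pharma AG → Halcyon Textiles S.p.A. (R1): 62% × 82% × 16% × 16% = 1.301504% of Granite Trust.
Direct interest in Granite Trust: 28%.
Aggregating (R2): 1.301504% + 28% = 29.301504%.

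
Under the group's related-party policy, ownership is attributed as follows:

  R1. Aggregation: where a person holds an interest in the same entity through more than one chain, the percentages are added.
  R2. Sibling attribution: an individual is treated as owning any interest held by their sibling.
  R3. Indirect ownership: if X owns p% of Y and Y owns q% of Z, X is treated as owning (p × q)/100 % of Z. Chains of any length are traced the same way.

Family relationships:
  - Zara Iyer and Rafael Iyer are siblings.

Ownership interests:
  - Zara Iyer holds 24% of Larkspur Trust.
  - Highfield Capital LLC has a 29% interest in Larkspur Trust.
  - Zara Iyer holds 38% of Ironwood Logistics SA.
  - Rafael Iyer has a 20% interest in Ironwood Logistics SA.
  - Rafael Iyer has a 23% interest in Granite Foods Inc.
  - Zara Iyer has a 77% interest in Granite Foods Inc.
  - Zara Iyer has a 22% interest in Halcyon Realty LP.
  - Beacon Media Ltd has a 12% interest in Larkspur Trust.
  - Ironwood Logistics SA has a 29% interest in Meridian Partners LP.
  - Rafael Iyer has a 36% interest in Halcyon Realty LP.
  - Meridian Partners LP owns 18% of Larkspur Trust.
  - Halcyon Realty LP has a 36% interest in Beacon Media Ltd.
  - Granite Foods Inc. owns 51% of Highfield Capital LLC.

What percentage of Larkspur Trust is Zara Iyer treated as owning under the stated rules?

By sibling attribution (R2), Zara Iyer is treated as also owning Rafael Iyer's interest in Granite Foods Inc, giving 77% + 23% = 100%.
By sibling attribution (R2), Zara Iyer is treated as also owning Rafael Iyer's interest in Halcyon Realty LP, giving 22% + 36% = 58%.
By sibling attribution (R2), Zara Iyer is treated as also owning Rafael Iyer's interest in Ironwood Logistics SA, giving 38% + 20% = 58%.
Chain via Granite Foods Inc. → Highfield Capital LLC (R3): 100% × 51% × 29% = 14.79% of Larkspur Trust.
Chain via Halcyon Realty LP → Beacon Media Ltd (R3): 58% × 36% × 12% = 2.5056% of Larkspur Trust.
Chain via Ironwood Logistics SA → Meridian Partners LP (R3): 58% × 29% × 18% = 3.0276% of Larkspur Trust.
Direct interest in Larkspur Trust: 24%.
Aggregating (R1): 14.79% + 2.5056% + 3.0276% + 24% = 44.3232%.

44.3232%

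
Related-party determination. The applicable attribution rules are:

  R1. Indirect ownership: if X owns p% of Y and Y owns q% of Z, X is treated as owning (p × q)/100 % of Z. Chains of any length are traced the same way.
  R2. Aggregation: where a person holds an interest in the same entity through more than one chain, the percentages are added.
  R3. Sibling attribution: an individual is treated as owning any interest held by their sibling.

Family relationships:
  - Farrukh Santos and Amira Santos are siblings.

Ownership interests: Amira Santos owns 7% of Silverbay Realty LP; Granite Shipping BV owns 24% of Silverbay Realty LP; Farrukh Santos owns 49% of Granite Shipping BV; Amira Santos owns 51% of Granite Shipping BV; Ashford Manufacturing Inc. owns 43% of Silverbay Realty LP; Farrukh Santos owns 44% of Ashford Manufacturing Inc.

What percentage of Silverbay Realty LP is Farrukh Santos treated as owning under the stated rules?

49.92%

By sibling attribution (R3), Farrukh Santos is treated as also owning Amira Santos's interest in Granite Shipping BV, giving 49% + 51% = 100%.
By sibling attribution (R3), Farrukh Santos is treated as owning Amira Santos's 7% interest in Silverbay Realty LP.
Chain via Ashford Manufacturing Inc. (R1): 44% × 43% = 18.92% of Silverbay Realty LP.
Chain via Granite Shipping BV (R1): 100% × 24% = 24% of Silverbay Realty LP.
Direct interest in Silverbay Realty LP: 7%.
Aggregating (R2): 18.92% + 24% + 7% = 49.92%.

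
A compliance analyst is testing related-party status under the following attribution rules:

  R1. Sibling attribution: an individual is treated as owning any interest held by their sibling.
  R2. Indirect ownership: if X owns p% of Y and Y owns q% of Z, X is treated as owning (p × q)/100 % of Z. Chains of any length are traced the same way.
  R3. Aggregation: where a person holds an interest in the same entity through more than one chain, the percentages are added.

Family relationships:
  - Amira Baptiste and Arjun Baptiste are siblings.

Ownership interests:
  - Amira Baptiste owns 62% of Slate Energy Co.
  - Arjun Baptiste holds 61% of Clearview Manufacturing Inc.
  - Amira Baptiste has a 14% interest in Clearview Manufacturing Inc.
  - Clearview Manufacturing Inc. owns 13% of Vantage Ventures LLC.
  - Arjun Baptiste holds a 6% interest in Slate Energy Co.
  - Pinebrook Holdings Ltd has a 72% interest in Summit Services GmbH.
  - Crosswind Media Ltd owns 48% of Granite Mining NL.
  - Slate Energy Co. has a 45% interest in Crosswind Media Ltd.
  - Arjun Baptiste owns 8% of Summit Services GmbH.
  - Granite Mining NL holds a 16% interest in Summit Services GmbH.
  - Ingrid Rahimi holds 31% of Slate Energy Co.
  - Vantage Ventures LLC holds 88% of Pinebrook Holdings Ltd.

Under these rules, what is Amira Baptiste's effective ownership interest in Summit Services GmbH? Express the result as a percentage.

16.52768%

By sibling attribution (R1), Amira Baptiste is treated as also owning Arjun Baptiste's interest in Slate Energy Co, giving 62% + 6% = 68%.
By sibling attribution (R1), Amira Baptiste is treated as also owning Arjun Baptiste's interest in Clearview Manufacturing Inc, giving 14% + 61% = 75%.
By sibling attribution (R1), Amira Baptiste is treated as owning Arjun Baptiste's 8% interest in Summit Services GmbH.
Chain via Slate Energy Co. → Crosswind Media Ltd → Granite Mining NL (R2): 68% × 45% × 48% × 16% = 2.35008% of Summit Services GmbH.
Chain via Clearview Manufacturing Inc. → Vantage Ventures LLC → Pinebrook Holdings Ltd (R2): 75% × 13% × 88% × 72% = 6.1776% of Summit Services GmbH.
Direct interest in Summit Services GmbH: 8%.
Aggregating (R3): 2.35008% + 6.1776% + 8% = 16.52768%.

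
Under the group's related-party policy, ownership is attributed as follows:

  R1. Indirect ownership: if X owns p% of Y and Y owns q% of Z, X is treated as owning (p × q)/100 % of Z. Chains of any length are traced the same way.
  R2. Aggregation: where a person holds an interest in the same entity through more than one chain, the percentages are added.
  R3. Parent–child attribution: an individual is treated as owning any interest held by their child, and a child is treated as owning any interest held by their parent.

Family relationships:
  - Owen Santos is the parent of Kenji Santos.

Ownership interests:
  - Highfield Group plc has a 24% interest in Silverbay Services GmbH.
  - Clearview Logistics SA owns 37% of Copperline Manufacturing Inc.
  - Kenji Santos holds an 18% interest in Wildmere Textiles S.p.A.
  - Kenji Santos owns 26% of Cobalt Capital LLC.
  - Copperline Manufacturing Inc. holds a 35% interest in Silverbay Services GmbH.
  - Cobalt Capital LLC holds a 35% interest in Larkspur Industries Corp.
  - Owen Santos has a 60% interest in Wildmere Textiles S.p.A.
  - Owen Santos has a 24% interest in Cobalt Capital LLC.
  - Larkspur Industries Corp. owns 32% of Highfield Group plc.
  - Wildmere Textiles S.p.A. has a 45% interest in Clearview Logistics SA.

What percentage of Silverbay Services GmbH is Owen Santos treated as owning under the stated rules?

By parent–child attribution (R3), Owen Santos is treated as also owning Kenji Santos's interest in Wildmere Textiles S.p.A, giving 60% + 18% = 78%.
By parent–child attribution (R3), Owen Santos is treated as also owning Kenji Santos's interest in Cobalt Capital LLC, giving 24% + 26% = 50%.
Chain via Wildmere Textiles S.p.A. → Clearview Logistics SA → Copperline Manufacturing Inc. (R1): 78% × 45% × 37% × 35% = 4.54545% of Silverbay Services GmbH.
Chain via Cobalt Capital LLC → Larkspur Industries Corp. → Highfield Group plc (R1): 50% × 35% × 32% × 24% = 1.344% of Silverbay Services GmbH.
Aggregating (R2): 4.54545% + 1.344% = 5.88945%.

5.88945%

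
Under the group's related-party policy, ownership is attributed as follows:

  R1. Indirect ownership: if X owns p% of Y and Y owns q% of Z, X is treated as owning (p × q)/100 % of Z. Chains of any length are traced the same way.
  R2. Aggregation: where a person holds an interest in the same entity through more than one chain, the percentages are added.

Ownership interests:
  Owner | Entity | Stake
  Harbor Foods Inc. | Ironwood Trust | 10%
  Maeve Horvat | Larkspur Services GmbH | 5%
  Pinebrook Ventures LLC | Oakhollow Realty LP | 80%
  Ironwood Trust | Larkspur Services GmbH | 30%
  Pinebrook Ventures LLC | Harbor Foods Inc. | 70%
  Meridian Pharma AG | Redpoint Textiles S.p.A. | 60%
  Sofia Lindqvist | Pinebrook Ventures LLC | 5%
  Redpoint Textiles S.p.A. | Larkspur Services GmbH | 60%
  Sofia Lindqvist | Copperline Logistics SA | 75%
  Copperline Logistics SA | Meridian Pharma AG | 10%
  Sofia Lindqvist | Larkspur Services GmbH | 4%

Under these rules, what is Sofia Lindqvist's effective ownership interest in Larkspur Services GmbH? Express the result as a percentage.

Chain via Pinebrook Ventures LLC → Harbor Foods Inc. → Ironwood Trust (R1): 5% × 70% × 10% × 30% = 0.105% of Larkspur Services GmbH.
Chain via Copperline Logistics SA → Meridian Pharma AG → Redpoint Textiles S.p.A. (R1): 75% × 10% × 60% × 60% = 2.7% of Larkspur Services GmbH.
Direct interest in Larkspur Services GmbH: 4%.
Aggregating (R2): 0.105% + 2.7% + 4% = 6.805%.

6.805%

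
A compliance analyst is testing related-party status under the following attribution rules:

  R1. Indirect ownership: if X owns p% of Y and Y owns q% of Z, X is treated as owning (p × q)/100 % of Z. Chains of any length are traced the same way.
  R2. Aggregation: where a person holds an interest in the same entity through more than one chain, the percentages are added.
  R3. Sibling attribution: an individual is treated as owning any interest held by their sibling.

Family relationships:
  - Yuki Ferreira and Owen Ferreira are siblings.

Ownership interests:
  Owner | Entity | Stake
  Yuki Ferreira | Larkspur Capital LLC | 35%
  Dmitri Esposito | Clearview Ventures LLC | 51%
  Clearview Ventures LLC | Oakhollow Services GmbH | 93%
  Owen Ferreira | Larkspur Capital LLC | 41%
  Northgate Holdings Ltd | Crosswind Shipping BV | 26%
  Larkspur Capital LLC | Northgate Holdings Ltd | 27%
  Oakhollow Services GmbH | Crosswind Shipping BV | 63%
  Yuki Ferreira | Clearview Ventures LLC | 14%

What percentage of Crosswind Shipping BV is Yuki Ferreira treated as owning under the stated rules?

13.5378%

By sibling attribution (R3), Yuki Ferreira is treated as also owning Owen Ferreira's interest in Larkspur Capital LLC, giving 35% + 41% = 76%.
Chain via Clearview Ventures LLC → Oakhollow Services GmbH (R1): 14% × 93% × 63% = 8.2026% of Crosswind Shipping BV.
Chain via Larkspur Capital LLC → Northgate Holdings Ltd (R1): 76% × 27% × 26% = 5.3352% of Crosswind Shipping BV.
Aggregating (R2): 8.2026% + 5.3352% = 13.5378%.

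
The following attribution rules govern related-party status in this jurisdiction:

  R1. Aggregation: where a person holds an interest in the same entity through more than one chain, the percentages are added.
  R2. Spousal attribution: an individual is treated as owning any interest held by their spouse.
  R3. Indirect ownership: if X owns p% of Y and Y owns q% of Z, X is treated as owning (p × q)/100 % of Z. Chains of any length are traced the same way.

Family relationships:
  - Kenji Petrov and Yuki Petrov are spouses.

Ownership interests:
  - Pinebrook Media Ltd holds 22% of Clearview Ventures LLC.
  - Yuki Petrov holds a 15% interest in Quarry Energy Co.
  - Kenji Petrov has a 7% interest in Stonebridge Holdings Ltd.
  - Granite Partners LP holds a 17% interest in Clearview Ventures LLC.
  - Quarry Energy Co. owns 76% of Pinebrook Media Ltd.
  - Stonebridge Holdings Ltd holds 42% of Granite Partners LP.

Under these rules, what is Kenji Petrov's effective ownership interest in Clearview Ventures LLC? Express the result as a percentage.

3.0078%

By spousal attribution (R2), Kenji Petrov is treated as owning Yuki Petrov's 15% interest in Quarry Energy Co.
Chain via Stonebridge Holdings Ltd → Granite Partners LP (R3): 7% × 42% × 17% = 0.4998% of Clearview Ventures LLC.
Chain via Quarry Energy Co. → Pinebrook Media Ltd (R3): 15% × 76% × 22% = 2.508% of Clearview Ventures LLC.
Aggregating (R1): 0.4998% + 2.508% = 3.0078%.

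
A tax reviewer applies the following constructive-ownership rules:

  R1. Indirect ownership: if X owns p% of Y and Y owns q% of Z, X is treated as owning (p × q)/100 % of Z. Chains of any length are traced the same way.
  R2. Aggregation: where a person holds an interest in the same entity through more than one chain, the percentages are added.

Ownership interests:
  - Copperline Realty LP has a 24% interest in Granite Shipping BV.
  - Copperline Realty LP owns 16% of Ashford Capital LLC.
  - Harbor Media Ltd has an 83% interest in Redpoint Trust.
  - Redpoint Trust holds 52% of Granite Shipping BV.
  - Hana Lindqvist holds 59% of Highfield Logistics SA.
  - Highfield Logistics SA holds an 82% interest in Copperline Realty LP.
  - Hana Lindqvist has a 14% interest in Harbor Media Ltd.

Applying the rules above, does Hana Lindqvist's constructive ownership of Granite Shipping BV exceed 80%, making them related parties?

No

Chain via Harbor Media Ltd → Redpoint Trust (R1): 14% × 83% × 52% = 6.0424% of Granite Shipping BV.
Chain via Highfield Logistics SA → Copperline Realty LP (R1): 59% × 82% × 24% = 11.6112% of Granite Shipping BV.
Aggregating (R2): 6.0424% + 11.6112% = 17.6536%.
17.6536% does not exceed the 80% threshold, so Hana is not a related party to Granite Shipping BV.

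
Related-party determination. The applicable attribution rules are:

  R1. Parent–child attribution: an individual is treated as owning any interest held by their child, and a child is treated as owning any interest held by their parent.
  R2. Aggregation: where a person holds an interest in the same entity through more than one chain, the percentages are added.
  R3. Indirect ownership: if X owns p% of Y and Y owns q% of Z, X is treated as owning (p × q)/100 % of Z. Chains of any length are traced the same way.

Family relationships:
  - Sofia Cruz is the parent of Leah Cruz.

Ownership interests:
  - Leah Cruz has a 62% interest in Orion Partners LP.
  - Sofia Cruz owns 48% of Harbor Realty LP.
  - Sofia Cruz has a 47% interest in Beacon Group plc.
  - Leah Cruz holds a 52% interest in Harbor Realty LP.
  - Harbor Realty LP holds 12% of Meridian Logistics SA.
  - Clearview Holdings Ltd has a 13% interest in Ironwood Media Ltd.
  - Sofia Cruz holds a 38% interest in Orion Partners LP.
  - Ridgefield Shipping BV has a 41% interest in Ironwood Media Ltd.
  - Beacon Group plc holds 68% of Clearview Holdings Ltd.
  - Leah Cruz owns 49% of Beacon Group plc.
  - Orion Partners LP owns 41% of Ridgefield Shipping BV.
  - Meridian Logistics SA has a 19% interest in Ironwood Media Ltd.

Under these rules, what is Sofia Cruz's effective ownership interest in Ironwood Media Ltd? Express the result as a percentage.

27.5764%

By parent–child attribution (R1), Sofia Cruz is treated as also owning Leah Cruz's interest in Beacon Group plc, giving 47% + 49% = 96%.
By parent–child attribution (R1), Sofia Cruz is treated as also owning Leah Cruz's interest in Orion Partners LP, giving 38% + 62% = 100%.
By parent–child attribution (R1), Sofia Cruz is treated as also owning Leah Cruz's interest in Harbor Realty LP, giving 48% + 52% = 100%.
Chain via Beacon Group plc → Clearview Holdings Ltd (R3): 96% × 68% × 13% = 8.4864% of Ironwood Media Ltd.
Chain via Orion Partners LP → Ridgefield Shipping BV (R3): 100% × 41% × 41% = 16.81% of Ironwood Media Ltd.
Chain via Harbor Realty LP → Meridian Logistics SA (R3): 100% × 12% × 19% = 2.28% of Ironwood Media Ltd.
Aggregating (R2): 8.4864% + 16.81% + 2.28% = 27.5764%.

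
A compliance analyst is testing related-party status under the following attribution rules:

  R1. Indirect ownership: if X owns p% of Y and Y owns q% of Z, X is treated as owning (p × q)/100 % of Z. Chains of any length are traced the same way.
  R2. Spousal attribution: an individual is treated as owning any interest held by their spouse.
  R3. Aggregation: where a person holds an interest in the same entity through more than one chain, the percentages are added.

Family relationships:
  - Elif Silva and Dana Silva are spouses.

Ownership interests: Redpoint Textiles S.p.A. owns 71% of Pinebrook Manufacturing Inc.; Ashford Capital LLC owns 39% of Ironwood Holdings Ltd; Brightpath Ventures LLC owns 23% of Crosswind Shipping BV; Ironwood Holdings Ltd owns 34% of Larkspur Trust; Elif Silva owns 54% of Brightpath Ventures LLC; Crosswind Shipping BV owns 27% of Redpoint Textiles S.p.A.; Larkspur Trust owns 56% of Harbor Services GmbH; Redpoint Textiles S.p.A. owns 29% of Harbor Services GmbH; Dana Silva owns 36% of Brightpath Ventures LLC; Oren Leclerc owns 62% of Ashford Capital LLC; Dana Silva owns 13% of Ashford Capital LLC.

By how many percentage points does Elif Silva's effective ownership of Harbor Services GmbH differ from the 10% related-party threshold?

By spousal attribution (R2), Elif Silva is treated as also owning Dana Silva's interest in Brightpath Ventures LLC, giving 54% + 36% = 90%.
By spousal attribution (R2), Elif Silva is treated as owning Dana Silva's 13% interest in Ashford Capital LLC.
Chain via Brightpath Ventures LLC → Crosswind Shipping BV → Redpoint Textiles S.p.A. (R1): 90% × 23% × 27% × 29% = 1.62081% of Harbor Services GmbH.
Chain via Ashford Capital LLC → Ironwood Holdings Ltd → Larkspur Trust (R1): 13% × 39% × 34% × 56% = 0.965328% of Harbor Services GmbH.
Aggregating (R3): 1.62081% + 0.965328% = 2.586138%.
2.586138% falls short of the 10% threshold by 7.413862 percentage points.

7.413862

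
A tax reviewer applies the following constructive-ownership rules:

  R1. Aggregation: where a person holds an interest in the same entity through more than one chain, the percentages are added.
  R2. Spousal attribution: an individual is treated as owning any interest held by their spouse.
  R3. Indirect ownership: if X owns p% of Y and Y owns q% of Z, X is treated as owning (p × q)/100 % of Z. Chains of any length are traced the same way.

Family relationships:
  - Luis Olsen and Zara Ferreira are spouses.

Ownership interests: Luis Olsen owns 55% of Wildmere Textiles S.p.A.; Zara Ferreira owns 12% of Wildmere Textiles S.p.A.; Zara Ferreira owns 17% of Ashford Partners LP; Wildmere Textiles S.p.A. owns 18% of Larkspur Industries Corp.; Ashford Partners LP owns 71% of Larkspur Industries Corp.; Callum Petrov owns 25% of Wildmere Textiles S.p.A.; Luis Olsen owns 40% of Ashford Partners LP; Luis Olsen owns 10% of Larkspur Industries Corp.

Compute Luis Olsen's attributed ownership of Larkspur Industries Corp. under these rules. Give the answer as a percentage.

62.53%

By spousal attribution (R2), Luis Olsen is treated as also owning Zara Ferreira's interest in Ashford Partners LP, giving 40% + 17% = 57%.
By spousal attribution (R2), Luis Olsen is treated as also owning Zara Ferreira's interest in Wildmere Textiles S.p.A, giving 55% + 12% = 67%.
Chain via Ashford Partners LP (R3): 57% × 71% = 40.47% of Larkspur Industries Corp.
Chain via Wildmere Textiles S.p.A. (R3): 67% × 18% = 12.06% of Larkspur Industries Corp.
Direct interest in Larkspur Industries Corp: 10%.
Aggregating (R1): 40.47% + 12.06% + 10% = 62.53%.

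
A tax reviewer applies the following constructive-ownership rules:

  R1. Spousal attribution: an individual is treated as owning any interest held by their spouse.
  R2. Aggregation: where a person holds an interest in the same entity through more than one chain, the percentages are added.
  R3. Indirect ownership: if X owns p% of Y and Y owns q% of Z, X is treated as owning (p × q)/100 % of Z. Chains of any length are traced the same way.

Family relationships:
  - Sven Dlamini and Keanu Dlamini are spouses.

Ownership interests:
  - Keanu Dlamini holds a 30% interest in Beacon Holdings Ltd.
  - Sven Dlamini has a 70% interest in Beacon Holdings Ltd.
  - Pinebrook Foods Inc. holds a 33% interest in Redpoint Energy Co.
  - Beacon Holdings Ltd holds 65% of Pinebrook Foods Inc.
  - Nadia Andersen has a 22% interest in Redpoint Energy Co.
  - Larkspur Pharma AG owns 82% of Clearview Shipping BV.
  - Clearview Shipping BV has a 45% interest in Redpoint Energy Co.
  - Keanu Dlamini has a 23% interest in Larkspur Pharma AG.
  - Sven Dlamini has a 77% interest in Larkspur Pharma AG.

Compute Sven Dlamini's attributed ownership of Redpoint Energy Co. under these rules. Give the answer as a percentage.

58.35%

By spousal attribution (R1), Sven Dlamini is treated as also owning Keanu Dlamini's interest in Beacon Holdings Ltd, giving 70% + 30% = 100%.
By spousal attribution (R1), Sven Dlamini is treated as also owning Keanu Dlamini's interest in Larkspur Pharma AG, giving 77% + 23% = 100%.
Chain via Beacon Holdings Ltd → Pinebrook Foods Inc. (R3): 100% × 65% × 33% = 21.45% of Redpoint Energy Co.
Chain via Larkspur Pharma AG → Clearview Shipping BV (R3): 100% × 82% × 45% = 36.9% of Redpoint Energy Co.
Aggregating (R2): 21.45% + 36.9% = 58.35%.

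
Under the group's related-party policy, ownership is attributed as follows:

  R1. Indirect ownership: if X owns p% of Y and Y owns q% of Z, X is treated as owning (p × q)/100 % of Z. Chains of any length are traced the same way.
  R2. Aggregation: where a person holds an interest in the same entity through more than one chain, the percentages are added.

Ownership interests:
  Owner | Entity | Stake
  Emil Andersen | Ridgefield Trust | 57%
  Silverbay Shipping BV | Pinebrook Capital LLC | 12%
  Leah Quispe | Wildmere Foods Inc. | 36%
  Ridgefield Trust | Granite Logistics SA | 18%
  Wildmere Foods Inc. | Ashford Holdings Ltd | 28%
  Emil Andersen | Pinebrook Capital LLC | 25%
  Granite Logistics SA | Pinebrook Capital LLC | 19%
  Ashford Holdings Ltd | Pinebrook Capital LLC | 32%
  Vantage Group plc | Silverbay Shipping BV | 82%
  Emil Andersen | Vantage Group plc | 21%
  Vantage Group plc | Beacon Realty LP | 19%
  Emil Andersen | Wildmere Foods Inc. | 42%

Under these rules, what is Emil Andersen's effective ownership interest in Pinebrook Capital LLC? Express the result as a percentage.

Chain via Vantage Group plc → Silverbay Shipping BV (R1): 21% × 82% × 12% = 2.0664% of Pinebrook Capital LLC.
Chain via Ridgefield Trust → Granite Logistics SA (R1): 57% × 18% × 19% = 1.9494% of Pinebrook Capital LLC.
Chain via Wildmere Foods Inc. → Ashford Holdings Ltd (R1): 42% × 28% × 32% = 3.7632% of Pinebrook Capital LLC.
Direct interest in Pinebrook Capital LLC: 25%.
Aggregating (R2): 2.0664% + 1.9494% + 3.7632% + 25% = 32.779%.

32.779%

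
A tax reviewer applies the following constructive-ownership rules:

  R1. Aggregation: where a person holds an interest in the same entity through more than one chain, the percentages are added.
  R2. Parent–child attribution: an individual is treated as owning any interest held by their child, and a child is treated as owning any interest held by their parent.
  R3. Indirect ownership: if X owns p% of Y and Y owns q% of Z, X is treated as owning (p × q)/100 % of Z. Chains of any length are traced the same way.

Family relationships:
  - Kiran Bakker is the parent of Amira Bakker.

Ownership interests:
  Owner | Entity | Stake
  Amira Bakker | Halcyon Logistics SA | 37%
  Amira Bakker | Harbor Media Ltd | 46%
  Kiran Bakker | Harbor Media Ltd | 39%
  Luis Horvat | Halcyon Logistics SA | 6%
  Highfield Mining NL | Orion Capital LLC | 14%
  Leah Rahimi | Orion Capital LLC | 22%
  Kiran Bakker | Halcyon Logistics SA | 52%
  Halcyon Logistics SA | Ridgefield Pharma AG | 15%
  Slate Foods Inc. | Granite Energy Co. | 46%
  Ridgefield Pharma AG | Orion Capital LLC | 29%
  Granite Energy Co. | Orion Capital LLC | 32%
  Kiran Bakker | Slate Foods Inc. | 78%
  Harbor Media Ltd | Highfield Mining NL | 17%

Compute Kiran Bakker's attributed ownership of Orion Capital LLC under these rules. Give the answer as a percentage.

By parent–child attribution (R2), Kiran Bakker is treated as also owning Amira Bakker's interest in Harbor Media Ltd, giving 39% + 46% = 85%.
By parent–child attribution (R2), Kiran Bakker is treated as also owning Amira Bakker's interest in Halcyon Logistics SA, giving 52% + 37% = 89%.
Chain via Harbor Media Ltd → Highfield Mining NL (R3): 85% × 17% × 14% = 2.023% of Orion Capital LLC.
Chain via Slate Foods Inc. → Granite Energy Co. (R3): 78% × 46% × 32% = 11.4816% of Orion Capital LLC.
Chain via Halcyon Logistics SA → Ridgefield Pharma AG (R3): 89% × 15% × 29% = 3.8715% of Orion Capital LLC.
Aggregating (R1): 2.023% + 11.4816% + 3.8715% = 17.3761%.

17.3761%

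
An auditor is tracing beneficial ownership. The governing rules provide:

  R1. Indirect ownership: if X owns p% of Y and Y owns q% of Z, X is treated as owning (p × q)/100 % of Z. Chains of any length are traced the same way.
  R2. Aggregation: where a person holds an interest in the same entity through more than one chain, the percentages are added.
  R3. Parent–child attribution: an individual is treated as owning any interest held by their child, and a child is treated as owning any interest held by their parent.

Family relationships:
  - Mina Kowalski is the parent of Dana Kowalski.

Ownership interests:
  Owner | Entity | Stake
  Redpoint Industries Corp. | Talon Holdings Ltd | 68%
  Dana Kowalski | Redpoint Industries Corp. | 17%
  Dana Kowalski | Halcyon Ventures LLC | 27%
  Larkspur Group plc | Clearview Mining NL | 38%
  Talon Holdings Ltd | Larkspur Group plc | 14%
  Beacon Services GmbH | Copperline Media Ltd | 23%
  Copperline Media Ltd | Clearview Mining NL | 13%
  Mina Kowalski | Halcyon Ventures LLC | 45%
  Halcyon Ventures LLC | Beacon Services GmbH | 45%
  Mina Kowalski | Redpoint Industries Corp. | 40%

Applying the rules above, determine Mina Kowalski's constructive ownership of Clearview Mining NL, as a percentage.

3.030792%

By parent–child attribution (R3), Mina Kowalski is treated as also owning Dana Kowalski's interest in Redpoint Industries Corp, giving 40% + 17% = 57%.
By parent–child attribution (R3), Mina Kowalski is treated as also owning Dana Kowalski's interest in Halcyon Ventures LLC, giving 45% + 27% = 72%.
Chain via Redpoint Industries Corp. → Talon Holdings Ltd → Larkspur Group plc (R1): 57% × 68% × 14% × 38% = 2.062032% of Clearview Mining NL.
Chain via Halcyon Ventures LLC → Beacon Services GmbH → Copperline Media Ltd (R1): 72% × 45% × 23% × 13% = 0.96876% of Clearview Mining NL.
Aggregating (R2): 2.062032% + 0.96876% = 3.030792%.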